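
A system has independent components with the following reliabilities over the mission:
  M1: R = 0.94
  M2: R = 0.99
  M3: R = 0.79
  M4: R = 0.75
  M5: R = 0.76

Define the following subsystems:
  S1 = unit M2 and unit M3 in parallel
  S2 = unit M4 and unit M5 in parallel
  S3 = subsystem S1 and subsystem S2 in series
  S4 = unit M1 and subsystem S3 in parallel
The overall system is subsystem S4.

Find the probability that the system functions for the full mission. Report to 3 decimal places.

Parallel (M2 and M3): 1 − (1 − 0.99000)(1 − 0.79000) = 0.99790
Parallel (M4 and M5): 1 − (1 − 0.75000)(1 − 0.76000) = 0.94000
Series ([0.99790] and [0.94000]): 0.99790 × 0.94000 = 0.93803
Parallel (M1 and [0.93803]): 1 − (1 − 0.94000)(1 − 0.93803) = 0.996

0.996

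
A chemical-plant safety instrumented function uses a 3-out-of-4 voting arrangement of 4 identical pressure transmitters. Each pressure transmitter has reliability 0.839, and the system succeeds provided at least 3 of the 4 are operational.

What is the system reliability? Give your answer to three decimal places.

0.876

R = Σ_{i=3}^{4} C(4,i) p^i (1−p)^{4−i} with p = 0.839
C(4,3)·0.839^3·0.161^1 = 0.38034
C(4,4)·0.839^4·0.161^0 = 0.49550
Sum = 0.876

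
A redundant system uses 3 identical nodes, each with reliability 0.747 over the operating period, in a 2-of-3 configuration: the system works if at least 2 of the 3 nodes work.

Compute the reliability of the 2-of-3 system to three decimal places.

R = Σ_{i=2}^{3} C(3,i) p^i (1−p)^{3−i} with p = 0.747
C(3,2)·0.747^2·0.253^1 = 0.42353
C(3,3)·0.747^3·0.253^0 = 0.41683
Sum = 0.840

0.840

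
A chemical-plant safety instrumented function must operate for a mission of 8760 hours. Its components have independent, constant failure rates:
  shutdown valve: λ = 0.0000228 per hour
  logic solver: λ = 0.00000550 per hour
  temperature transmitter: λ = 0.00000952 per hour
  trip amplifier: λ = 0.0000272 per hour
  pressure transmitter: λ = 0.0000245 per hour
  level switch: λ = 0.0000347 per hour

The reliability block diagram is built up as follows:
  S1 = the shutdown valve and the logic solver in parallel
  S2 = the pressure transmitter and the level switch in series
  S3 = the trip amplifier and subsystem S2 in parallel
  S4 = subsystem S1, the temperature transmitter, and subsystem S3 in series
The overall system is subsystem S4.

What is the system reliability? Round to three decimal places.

0.834

R(shutdown valve) = exp(−0.0000228 × 8760) = 0.81895
R(logic solver) = exp(−0.00000550 × 8760) = 0.95296
R(temperature transmitter) = exp(−0.00000952 × 8760) = 0.91999
R(trip amplifier) = exp(−0.0000272 × 8760) = 0.78799
R(pressure transmitter) = exp(−0.0000245 × 8760) = 0.80685
R(level switch) = exp(−0.0000347 × 8760) = 0.73788
Parallel (shutdown valve and logic solver): 1 − (1 − 0.81895)(1 − 0.95296) = 0.99148
Series (pressure transmitter and level switch): 0.80685 × 0.73788 = 0.59536
Parallel (trip amplifier and [0.59536]): 1 − (1 − 0.78799)(1 − 0.59536) = 0.91421
Series ([0.99148], temperature transmitter, and [0.91421]): 0.99148 × 0.91999 × 0.91421 = 0.834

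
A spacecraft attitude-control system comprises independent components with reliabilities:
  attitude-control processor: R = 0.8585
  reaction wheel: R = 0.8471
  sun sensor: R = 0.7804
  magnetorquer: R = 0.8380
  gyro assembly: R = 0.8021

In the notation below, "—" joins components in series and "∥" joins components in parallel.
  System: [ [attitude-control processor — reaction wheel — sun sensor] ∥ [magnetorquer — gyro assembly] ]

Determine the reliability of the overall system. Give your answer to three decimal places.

0.858

Series (attitude-control processor, reaction wheel, and sun sensor): 0.85850 × 0.84710 × 0.78040 = 0.56753
Series (magnetorquer and gyro assembly): 0.83800 × 0.80210 = 0.67216
Parallel ([0.56753] and [0.67216]): 1 − (1 − 0.56753)(1 − 0.67216) = 0.858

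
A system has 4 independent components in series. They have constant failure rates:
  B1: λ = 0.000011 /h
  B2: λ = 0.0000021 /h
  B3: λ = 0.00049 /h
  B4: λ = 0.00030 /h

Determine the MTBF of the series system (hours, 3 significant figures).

Series of exponential components: λ_sys = Σ λ_i
λ_sys = 0.000011 + 0.0000021 + 0.00049 + 0.00030 = 8.0310e-04 /h
MTBF = 1 / λ_sys = 1250 h

1250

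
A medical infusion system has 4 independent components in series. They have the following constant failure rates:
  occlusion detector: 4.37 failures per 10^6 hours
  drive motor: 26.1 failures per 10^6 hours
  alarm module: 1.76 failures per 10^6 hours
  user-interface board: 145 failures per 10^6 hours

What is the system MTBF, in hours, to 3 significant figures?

Series of exponential components: λ_sys = Σ λ_i
λ_sys = 0.00000437 + 0.0000261 + 0.00000176 + 0.000145 = 1.7723e-04 /h
MTBF = 1 / λ_sys = 5640 h

5640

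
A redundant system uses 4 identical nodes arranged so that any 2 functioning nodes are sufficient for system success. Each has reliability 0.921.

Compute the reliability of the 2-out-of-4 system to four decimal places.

R = Σ_{i=2}^{4} C(4,i) p^i (1−p)^{4−i} with p = 0.921
C(4,2)·0.921^2·0.079^2 = 0.031763
C(4,3)·0.921^3·0.079^1 = 0.246869
C(4,4)·0.921^4·0.079^0 = 0.719513
Sum = 0.9981

0.9981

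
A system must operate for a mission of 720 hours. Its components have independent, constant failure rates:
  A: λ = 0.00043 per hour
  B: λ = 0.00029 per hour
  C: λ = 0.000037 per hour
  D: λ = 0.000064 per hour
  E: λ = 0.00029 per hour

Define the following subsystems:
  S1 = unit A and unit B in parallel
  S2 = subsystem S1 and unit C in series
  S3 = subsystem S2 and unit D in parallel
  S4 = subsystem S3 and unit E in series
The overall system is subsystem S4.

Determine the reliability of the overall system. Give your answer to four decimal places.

0.8088

R(A) = exp(−0.00043 × 720) = 0.733740
R(B) = exp(−0.00029 × 720) = 0.811558
R(C) = exp(−0.000037 × 720) = 0.973712
R(D) = exp(−0.000064 × 720) = 0.954966
R(E) = exp(−0.00029 × 720) = 0.811558
Parallel (A and B): 1 − (1 − 0.733740)(1 − 0.811558) = 0.949825
Series ([0.949825] and C): 0.949825 × 0.973712 = 0.924856
Parallel ([0.924856] and D): 1 − (1 − 0.924856)(1 − 0.954966) = 0.996616
Series ([0.996616] and E): 0.996616 × 0.811558 = 0.8088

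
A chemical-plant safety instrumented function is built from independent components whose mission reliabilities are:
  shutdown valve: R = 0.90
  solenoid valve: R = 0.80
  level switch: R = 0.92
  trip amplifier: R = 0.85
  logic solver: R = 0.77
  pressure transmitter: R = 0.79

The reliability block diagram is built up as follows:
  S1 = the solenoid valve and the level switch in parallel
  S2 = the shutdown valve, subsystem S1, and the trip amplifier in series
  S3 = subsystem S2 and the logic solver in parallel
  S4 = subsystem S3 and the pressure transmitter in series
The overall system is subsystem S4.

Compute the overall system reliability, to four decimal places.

0.7451

Parallel (solenoid valve and level switch): 1 − (1 − 0.800000)(1 − 0.920000) = 0.984000
Series (shutdown valve, [0.984000], and trip amplifier): 0.900000 × 0.984000 × 0.850000 = 0.752760
Parallel ([0.752760] and logic solver): 1 − (1 − 0.752760)(1 − 0.770000) = 0.943135
Series ([0.943135] and pressure transmitter): 0.943135 × 0.790000 = 0.7451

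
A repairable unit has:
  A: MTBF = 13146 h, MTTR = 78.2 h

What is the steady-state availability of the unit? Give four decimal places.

A(A) = MTBF/(MTBF+MTTR) = 13146/(13146+78.2) = 0.9941

0.9941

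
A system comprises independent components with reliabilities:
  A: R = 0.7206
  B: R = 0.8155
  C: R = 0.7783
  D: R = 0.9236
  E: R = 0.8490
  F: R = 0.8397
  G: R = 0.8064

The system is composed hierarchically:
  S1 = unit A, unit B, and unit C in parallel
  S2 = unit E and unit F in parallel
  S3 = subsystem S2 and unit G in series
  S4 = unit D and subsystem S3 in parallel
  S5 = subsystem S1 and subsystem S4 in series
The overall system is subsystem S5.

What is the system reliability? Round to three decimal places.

Parallel (A, B, and C): 1 − (1 − 0.72060)(1 − 0.81550)(1 − 0.77830) = 0.98857
Parallel (E and F): 1 − (1 − 0.84900)(1 − 0.83970) = 0.97579
Series ([0.97579] and G): 0.97579 × 0.80640 = 0.78688
Parallel (D and [0.78688]): 1 − (1 − 0.92360)(1 − 0.78688) = 0.98372
Series ([0.98857] and [0.98372]): 0.98857 × 0.98372 = 0.972

0.972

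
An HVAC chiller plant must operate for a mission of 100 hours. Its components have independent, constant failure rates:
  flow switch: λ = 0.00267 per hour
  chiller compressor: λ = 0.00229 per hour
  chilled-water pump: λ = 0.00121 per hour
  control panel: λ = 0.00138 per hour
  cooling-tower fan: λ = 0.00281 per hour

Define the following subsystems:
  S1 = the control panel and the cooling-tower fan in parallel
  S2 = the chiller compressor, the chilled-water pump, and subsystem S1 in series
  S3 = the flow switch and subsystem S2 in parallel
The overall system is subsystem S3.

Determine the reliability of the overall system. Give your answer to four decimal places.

0.9256

R(flow switch) = exp(−0.00267 × 100) = 0.765673
R(chiller compressor) = exp(−0.00229 × 100) = 0.795329
R(chilled-water pump) = exp(−0.00121 × 100) = 0.886034
R(control panel) = exp(−0.00138 × 100) = 0.871099
R(cooling-tower fan) = exp(−0.00281 × 100) = 0.755028
Parallel (control panel and cooling-tower fan): 1 − (1 − 0.871099)(1 − 0.755028) = 0.968423
Series (chiller compressor, chilled-water pump, and [0.968423]): 0.795329 × 0.886034 × 0.968423 = 0.682437
Parallel (flow switch and [0.682437]): 1 − (1 − 0.765673)(1 − 0.682437) = 0.9256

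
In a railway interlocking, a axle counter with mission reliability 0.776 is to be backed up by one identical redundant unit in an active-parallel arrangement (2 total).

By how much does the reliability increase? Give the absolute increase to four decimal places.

R_before = 0.776
R_after = 1 − (1 − 0.776)^2 = 0.9498
ΔR = 0.9498 − 0.776 = 0.1738

0.1738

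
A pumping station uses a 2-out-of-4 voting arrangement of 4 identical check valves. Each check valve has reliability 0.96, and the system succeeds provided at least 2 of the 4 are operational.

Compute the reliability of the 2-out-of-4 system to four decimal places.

0.9998

R = Σ_{i=2}^{4} C(4,i) p^i (1−p)^{4−i} with p = 0.96
C(4,2)·0.96^2·0.04^2 = 0.008847
C(4,3)·0.96^3·0.04^1 = 0.141558
C(4,4)·0.96^4·0.04^0 = 0.849347
Sum = 0.9998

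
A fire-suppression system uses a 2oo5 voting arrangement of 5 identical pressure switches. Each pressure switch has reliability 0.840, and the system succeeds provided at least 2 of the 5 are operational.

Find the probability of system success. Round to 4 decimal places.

0.9971

R = Σ_{i=2}^{5} C(5,i) p^i (1−p)^{5−i} with p = 0.840
C(5,2)·0.840^2·0.160^3 = 0.028901
C(5,3)·0.840^3·0.160^2 = 0.151732
C(5,4)·0.840^4·0.160^1 = 0.398297
C(5,5)·0.840^5·0.160^0 = 0.418212
Sum = 0.9971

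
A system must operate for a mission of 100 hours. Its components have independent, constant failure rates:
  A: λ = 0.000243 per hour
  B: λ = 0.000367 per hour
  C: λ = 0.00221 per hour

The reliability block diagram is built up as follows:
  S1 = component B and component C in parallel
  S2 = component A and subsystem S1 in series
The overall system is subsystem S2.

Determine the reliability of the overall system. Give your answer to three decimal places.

0.969

R(A) = exp(−0.000243 × 100) = 0.97599
R(B) = exp(−0.000367 × 100) = 0.96397
R(C) = exp(−0.00221 × 100) = 0.80172
Parallel (B and C): 1 − (1 − 0.96397)(1 − 0.80172) = 0.99286
Series (A and [0.99286]): 0.97599 × 0.99286 = 0.969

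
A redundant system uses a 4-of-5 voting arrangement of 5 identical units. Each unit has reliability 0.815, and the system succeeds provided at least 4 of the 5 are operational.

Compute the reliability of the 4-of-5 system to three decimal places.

R = Σ_{i=4}^{5} C(5,i) p^i (1−p)^{5−i} with p = 0.815
C(5,4)·0.815^4·0.185^1 = 0.40811
C(5,5)·0.815^5·0.185^0 = 0.35957
Sum = 0.768

0.768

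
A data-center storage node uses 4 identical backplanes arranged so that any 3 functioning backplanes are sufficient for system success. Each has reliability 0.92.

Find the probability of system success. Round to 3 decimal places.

0.966

R = Σ_{i=3}^{4} C(4,i) p^i (1−p)^{4−i} with p = 0.92
C(4,3)·0.92^3·0.08^1 = 0.24918
C(4,4)·0.92^4·0.08^0 = 0.71639
Sum = 0.966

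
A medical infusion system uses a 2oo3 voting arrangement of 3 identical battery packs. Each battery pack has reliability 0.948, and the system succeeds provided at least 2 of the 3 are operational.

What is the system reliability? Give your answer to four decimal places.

R = Σ_{i=2}^{3} C(3,i) p^i (1−p)^{3−i} with p = 0.948
C(3,2)·0.948^2·0.052^1 = 0.140198
C(3,3)·0.948^3·0.052^0 = 0.851971
Sum = 0.9922

0.9922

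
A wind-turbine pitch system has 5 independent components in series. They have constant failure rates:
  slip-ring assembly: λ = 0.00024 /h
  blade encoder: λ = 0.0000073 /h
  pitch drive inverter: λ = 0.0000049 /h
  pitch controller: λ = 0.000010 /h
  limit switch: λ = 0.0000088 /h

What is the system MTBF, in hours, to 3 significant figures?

Series of exponential components: λ_sys = Σ λ_i
λ_sys = 0.00024 + 0.0000073 + 0.0000049 + 0.000010 + 0.0000088 = 2.7100e-04 /h
MTBF = 1 / λ_sys = 3690 h

3690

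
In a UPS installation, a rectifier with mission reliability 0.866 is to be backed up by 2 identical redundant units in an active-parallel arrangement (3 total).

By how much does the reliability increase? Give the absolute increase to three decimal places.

0.132

R_before = 0.866
R_after = 1 − (1 − 0.866)^3 = 0.998
ΔR = 0.998 − 0.866 = 0.132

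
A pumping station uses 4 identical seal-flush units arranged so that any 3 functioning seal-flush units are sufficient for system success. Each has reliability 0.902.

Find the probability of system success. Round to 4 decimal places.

R = Σ_{i=3}^{4} C(4,i) p^i (1−p)^{4−i} with p = 0.902
C(4,3)·0.902^3·0.098^1 = 0.287677
C(4,4)·0.902^4·0.098^0 = 0.661951
Sum = 0.9496

0.9496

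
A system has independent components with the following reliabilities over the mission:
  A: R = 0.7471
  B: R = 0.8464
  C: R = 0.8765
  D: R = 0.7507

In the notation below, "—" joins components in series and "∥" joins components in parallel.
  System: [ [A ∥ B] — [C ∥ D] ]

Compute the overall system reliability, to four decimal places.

0.9316

Parallel (A and B): 1 − (1 − 0.747100)(1 − 0.846400) = 0.961155
Parallel (C and D): 1 − (1 − 0.876500)(1 − 0.750700) = 0.969211
Series ([0.961155] and [0.969211]): 0.961155 × 0.969211 = 0.9316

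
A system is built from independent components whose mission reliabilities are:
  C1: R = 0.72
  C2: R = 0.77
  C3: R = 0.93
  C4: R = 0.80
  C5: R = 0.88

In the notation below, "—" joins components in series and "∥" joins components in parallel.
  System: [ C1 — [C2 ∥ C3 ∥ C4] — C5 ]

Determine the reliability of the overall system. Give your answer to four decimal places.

Parallel (C2, C3, and C4): 1 − (1 − 0.770000)(1 − 0.930000)(1 − 0.800000) = 0.996780
Series (C1, [0.996780], and C5): 0.720000 × 0.996780 × 0.880000 = 0.6316

0.6316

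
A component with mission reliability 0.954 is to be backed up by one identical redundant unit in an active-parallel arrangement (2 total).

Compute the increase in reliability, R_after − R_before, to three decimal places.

R_before = 0.954
R_after = 1 − (1 − 0.954)^2 = 0.998
ΔR = 0.998 − 0.954 = 0.044

0.044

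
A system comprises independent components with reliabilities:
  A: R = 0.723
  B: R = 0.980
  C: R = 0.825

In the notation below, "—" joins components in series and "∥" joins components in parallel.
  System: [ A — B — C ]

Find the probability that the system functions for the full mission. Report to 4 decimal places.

Series (A, B, and C): 0.723000 × 0.980000 × 0.825000 = 0.5845

0.5845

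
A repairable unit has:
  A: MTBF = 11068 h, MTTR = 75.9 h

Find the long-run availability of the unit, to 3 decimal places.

0.993

A(A) = MTBF/(MTBF+MTTR) = 11068/(11068+75.9) = 0.993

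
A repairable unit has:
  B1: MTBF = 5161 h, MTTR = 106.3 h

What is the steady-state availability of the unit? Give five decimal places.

A(B1) = MTBF/(MTBF+MTTR) = 5161/(5161+106.3) = 0.97982

0.97982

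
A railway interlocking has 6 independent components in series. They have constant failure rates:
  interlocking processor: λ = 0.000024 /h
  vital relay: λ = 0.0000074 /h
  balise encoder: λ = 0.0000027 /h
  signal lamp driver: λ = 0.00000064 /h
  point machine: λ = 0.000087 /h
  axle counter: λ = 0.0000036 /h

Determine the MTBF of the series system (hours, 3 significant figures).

7980

Series of exponential components: λ_sys = Σ λ_i
λ_sys = 0.000024 + 0.0000074 + 0.0000027 + 0.00000064 + 0.000087 + 0.0000036 = 1.2534e-04 /h
MTBF = 1 / λ_sys = 7980 h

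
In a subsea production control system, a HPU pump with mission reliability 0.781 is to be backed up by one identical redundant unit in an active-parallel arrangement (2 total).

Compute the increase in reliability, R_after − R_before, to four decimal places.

R_before = 0.781
R_after = 1 − (1 − 0.781)^2 = 0.9520
ΔR = 0.9520 − 0.781 = 0.1710

0.1710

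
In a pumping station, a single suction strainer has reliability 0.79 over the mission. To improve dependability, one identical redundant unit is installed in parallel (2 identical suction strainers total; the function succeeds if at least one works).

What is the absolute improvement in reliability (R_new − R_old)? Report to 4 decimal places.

R_before = 0.79
R_after = 1 − (1 − 0.79)^2 = 0.9559
ΔR = 0.9559 − 0.79 = 0.1659

0.1659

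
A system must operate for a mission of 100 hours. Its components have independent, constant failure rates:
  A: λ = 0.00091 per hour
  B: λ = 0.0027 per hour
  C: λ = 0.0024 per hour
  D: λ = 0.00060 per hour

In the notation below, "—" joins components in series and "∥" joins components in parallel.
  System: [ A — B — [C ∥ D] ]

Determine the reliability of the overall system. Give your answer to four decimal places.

R(A) = exp(−0.00091 × 100) = 0.913018
R(B) = exp(−0.0027 × 100) = 0.763379
R(C) = exp(−0.0024 × 100) = 0.786628
R(D) = exp(−0.00060 × 100) = 0.941765
Parallel (C and D): 1 − (1 − 0.786628)(1 − 0.941765) = 0.987574
Series (A, B, and [0.987574]): 0.913018 × 0.763379 × 0.987574 = 0.6883

0.6883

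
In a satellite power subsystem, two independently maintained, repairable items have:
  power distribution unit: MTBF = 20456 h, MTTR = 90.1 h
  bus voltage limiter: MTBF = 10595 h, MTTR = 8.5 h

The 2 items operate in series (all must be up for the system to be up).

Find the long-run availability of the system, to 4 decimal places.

A(power distribution unit) = MTBF/(MTBF+MTTR) = 20456/(20456+90.1) = 0.995615
A(bus voltage limiter) = MTBF/(MTBF+MTTR) = 10595/(10595+8.5) = 0.999198
Series availability: 0.995615 × 0.999198 = 0.9948

0.9948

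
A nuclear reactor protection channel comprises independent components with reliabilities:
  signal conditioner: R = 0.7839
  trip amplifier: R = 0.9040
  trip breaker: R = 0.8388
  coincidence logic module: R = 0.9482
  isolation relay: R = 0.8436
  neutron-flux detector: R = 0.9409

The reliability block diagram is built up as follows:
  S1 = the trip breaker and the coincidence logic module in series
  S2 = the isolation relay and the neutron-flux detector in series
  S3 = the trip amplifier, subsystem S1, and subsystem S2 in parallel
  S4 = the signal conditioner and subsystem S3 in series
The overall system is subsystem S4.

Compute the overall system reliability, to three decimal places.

Series (trip breaker and coincidence logic module): 0.83880 × 0.94820 = 0.79535
Series (isolation relay and neutron-flux detector): 0.84360 × 0.94090 = 0.79374
Parallel (trip amplifier, [0.79535], and [0.79374]): 1 − (1 − 0.90400)(1 − 0.79535)(1 − 0.79374) = 0.99595
Series (signal conditioner and [0.99595]): 0.78390 × 0.99595 = 0.781

0.781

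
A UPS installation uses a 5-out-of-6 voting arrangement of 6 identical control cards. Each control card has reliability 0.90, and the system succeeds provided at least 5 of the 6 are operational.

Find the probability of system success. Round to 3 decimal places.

0.886

R = Σ_{i=5}^{6} C(6,i) p^i (1−p)^{6−i} with p = 0.90
C(6,5)·0.90^5·0.10^1 = 0.35429
C(6,6)·0.90^6·0.10^0 = 0.53144
Sum = 0.886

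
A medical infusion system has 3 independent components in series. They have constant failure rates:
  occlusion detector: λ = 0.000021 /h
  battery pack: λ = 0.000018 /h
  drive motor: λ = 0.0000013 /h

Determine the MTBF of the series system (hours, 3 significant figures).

Series of exponential components: λ_sys = Σ λ_i
λ_sys = 0.000021 + 0.000018 + 0.0000013 = 4.0300e-05 /h
MTBF = 1 / λ_sys = 24800 h

24800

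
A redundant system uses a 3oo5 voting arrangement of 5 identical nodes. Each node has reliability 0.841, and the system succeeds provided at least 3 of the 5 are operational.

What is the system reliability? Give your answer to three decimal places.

0.969

R = Σ_{i=3}^{5} C(5,i) p^i (1−p)^{5−i} with p = 0.841
C(5,3)·0.841^3·0.159^2 = 0.15038
C(5,4)·0.841^4·0.159^1 = 0.39770
C(5,5)·0.841^5·0.159^0 = 0.42071
Sum = 0.969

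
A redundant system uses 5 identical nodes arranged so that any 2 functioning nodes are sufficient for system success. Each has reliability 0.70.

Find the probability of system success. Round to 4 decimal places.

0.9692

R = Σ_{i=2}^{5} C(5,i) p^i (1−p)^{5−i} with p = 0.70
C(5,2)·0.70^2·0.30^3 = 0.132300
C(5,3)·0.70^3·0.30^2 = 0.308700
C(5,4)·0.70^4·0.30^1 = 0.360150
C(5,5)·0.70^5·0.30^0 = 0.168070
Sum = 0.9692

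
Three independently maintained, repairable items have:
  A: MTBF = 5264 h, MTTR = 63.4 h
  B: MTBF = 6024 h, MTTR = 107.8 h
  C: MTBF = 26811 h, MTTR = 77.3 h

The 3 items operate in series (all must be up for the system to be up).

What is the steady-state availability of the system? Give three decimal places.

A(A) = MTBF/(MTBF+MTTR) = 5264/(5264+63.4) = 0.988099
A(B) = MTBF/(MTBF+MTTR) = 6024/(6024+107.8) = 0.982420
A(C) = MTBF/(MTBF+MTTR) = 26811/(26811+77.3) = 0.997125
Series availability: 0.988099 × 0.982420 × 0.997125 = 0.968

0.968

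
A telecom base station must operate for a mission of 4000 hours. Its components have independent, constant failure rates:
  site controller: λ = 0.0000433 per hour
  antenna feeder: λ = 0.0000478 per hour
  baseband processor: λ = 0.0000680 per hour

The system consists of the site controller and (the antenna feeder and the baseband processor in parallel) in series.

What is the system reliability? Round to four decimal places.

R(site controller) = exp(−0.0000433 × 4000) = 0.840969
R(antenna feeder) = exp(−0.0000478 × 4000) = 0.825967
R(baseband processor) = exp(−0.0000680 × 4000) = 0.761854
Parallel (antenna feeder and baseband processor): 1 − (1 − 0.825967)(1 − 0.761854) = 0.958555
Series (site controller and [0.958555]): 0.840969 × 0.958555 = 0.8061

0.8061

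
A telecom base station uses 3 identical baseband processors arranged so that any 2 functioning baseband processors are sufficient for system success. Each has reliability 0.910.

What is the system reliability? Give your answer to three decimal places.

0.977

R = Σ_{i=2}^{3} C(3,i) p^i (1−p)^{3−i} with p = 0.910
C(3,2)·0.910^2·0.090^1 = 0.22359
C(3,3)·0.910^3·0.090^0 = 0.75357
Sum = 0.977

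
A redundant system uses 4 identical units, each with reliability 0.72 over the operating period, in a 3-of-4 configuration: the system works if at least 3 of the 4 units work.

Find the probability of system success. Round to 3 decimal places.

R = Σ_{i=3}^{4} C(4,i) p^i (1−p)^{4−i} with p = 0.72
C(4,3)·0.72^3·0.28^1 = 0.41804
C(4,4)·0.72^4·0.28^0 = 0.26874
Sum = 0.687

0.687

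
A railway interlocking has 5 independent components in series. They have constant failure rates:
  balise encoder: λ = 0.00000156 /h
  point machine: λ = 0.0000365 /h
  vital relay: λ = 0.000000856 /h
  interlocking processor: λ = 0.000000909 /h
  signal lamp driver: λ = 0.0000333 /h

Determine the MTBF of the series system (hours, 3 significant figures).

Series of exponential components: λ_sys = Σ λ_i
λ_sys = 0.00000156 + 0.0000365 + 0.000000856 + 0.000000909 + 0.0000333 = 7.3125e-05 /h
MTBF = 1 / λ_sys = 13700 h

13700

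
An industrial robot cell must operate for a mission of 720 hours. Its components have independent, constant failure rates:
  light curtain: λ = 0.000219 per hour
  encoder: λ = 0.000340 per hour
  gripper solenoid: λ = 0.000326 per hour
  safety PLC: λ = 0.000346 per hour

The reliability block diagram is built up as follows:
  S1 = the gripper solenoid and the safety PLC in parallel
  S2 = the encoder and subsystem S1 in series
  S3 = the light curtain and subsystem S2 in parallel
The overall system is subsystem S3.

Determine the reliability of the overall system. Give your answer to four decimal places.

0.9631

R(light curtain) = exp(−0.000219 × 720) = 0.854123
R(encoder) = exp(−0.000340 × 720) = 0.782861
R(gripper solenoid) = exp(−0.000326 × 720) = 0.790792
R(safety PLC) = exp(−0.000346 × 720) = 0.779486
Parallel (gripper solenoid and safety PLC): 1 − (1 − 0.790792)(1 − 0.779486) = 0.953867
Series (encoder and [0.953867]): 0.782861 × 0.953867 = 0.746745
Parallel (light curtain and [0.746745]): 1 − (1 − 0.854123)(1 − 0.746745) = 0.9631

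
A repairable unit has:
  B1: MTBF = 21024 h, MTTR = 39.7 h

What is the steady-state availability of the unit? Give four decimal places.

A(B1) = MTBF/(MTBF+MTTR) = 21024/(21024+39.7) = 0.9981

0.9981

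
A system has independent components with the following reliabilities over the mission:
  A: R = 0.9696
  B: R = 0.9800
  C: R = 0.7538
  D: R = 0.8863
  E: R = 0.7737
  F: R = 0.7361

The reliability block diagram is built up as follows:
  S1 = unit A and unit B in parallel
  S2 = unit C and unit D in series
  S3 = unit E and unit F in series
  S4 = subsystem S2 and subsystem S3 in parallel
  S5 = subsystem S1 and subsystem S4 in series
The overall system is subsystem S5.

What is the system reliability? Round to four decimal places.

Parallel (A and B): 1 − (1 − 0.969600)(1 − 0.980000) = 0.999392
Series (C and D): 0.753800 × 0.886300 = 0.668093
Series (E and F): 0.773700 × 0.736100 = 0.569521
Parallel ([0.668093] and [0.569521]): 1 − (1 − 0.668093)(1 − 0.569521) = 0.857121
Series ([0.999392] and [0.857121]): 0.999392 × 0.857121 = 0.8566

0.8566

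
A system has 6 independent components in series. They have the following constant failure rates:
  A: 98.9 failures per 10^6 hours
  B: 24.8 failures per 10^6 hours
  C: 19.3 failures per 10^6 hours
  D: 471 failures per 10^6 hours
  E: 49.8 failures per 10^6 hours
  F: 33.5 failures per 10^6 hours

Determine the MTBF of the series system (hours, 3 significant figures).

Series of exponential components: λ_sys = Σ λ_i
λ_sys = 0.0000989 + 0.0000248 + 0.0000193 + 0.000471 + 0.0000498 + 0.0000335 = 6.9730e-04 /h
MTBF = 1 / λ_sys = 1430 h

1430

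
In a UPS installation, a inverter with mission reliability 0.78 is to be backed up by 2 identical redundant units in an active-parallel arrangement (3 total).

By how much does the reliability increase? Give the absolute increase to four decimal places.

R_before = 0.78
R_after = 1 − (1 − 0.78)^3 = 0.9894
ΔR = 0.9894 − 0.78 = 0.2094

0.2094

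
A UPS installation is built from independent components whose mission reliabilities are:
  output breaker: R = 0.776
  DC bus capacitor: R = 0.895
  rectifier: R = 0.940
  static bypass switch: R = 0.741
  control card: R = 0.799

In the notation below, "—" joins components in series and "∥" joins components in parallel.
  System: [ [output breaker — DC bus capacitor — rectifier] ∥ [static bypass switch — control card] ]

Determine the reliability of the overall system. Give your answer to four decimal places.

0.8584

Series (output breaker, DC bus capacitor, and rectifier): 0.776000 × 0.895000 × 0.940000 = 0.652849
Series (static bypass switch and control card): 0.741000 × 0.799000 = 0.592059
Parallel ([0.652849] and [0.592059]): 1 − (1 − 0.652849)(1 − 0.592059) = 0.8584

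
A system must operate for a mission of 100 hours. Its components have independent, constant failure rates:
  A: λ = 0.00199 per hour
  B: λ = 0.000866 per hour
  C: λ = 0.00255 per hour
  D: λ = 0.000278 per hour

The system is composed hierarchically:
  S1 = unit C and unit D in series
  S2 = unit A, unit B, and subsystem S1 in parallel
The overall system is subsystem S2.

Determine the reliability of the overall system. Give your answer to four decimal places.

0.9963

R(A) = exp(−0.00199 × 100) = 0.819550
R(B) = exp(−0.000866 × 100) = 0.917044
R(C) = exp(−0.00255 × 100) = 0.774916
R(D) = exp(−0.000278 × 100) = 0.972583
Series (C and D): 0.774916 × 0.972583 = 0.753670
Parallel (A, B, and [0.753670]): 1 − (1 − 0.819550)(1 − 0.917044)(1 − 0.753670) = 0.9963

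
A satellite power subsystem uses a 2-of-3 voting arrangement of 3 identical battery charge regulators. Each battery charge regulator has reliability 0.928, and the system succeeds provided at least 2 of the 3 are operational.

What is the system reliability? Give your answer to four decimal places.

R = Σ_{i=2}^{3} C(3,i) p^i (1−p)^{3−i} with p = 0.928
C(3,2)·0.928^2·0.072^1 = 0.186016
C(3,3)·0.928^3·0.072^0 = 0.799179
Sum = 0.9852

0.9852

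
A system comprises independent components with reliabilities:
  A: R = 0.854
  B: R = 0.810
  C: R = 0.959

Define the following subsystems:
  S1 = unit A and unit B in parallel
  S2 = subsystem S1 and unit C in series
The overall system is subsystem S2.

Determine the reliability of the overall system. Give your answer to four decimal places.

Parallel (A and B): 1 − (1 − 0.854000)(1 − 0.810000) = 0.972260
Series ([0.972260] and C): 0.972260 × 0.959000 = 0.9324

0.9324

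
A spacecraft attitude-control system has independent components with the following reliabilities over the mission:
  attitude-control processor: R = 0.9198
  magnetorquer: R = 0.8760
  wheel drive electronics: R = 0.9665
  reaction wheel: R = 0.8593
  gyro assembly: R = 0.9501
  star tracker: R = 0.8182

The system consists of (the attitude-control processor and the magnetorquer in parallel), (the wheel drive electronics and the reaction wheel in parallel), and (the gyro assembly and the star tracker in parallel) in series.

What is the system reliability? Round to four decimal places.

0.9764

Parallel (attitude-control processor and magnetorquer): 1 − (1 − 0.919800)(1 − 0.876000) = 0.990055
Parallel (wheel drive electronics and reaction wheel): 1 − (1 − 0.966500)(1 − 0.859300) = 0.995287
Parallel (gyro assembly and star tracker): 1 − (1 − 0.950100)(1 − 0.818200) = 0.990928
Series ([0.990055], [0.995287], and [0.990928]): 0.990055 × 0.995287 × 0.990928 = 0.9764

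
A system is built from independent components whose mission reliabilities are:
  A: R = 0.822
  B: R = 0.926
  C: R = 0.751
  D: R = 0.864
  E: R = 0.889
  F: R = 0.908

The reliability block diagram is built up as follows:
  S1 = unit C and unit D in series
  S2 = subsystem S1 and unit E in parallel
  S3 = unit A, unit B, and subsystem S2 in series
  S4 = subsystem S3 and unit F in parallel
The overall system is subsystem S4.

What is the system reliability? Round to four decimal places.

Series (C and D): 0.751000 × 0.864000 = 0.648864
Parallel ([0.648864] and E): 1 − (1 − 0.648864)(1 − 0.889000) = 0.961024
Series (A, B, and [0.961024]): 0.822000 × 0.926000 × 0.961024 = 0.731505
Parallel ([0.731505] and F): 1 − (1 − 0.731505)(1 − 0.908000) = 0.9753

0.9753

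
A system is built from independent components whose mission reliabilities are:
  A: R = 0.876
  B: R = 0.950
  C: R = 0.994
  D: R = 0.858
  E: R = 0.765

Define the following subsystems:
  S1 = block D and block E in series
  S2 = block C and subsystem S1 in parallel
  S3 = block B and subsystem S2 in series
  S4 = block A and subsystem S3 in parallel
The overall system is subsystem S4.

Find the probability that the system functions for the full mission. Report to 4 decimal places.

Series (D and E): 0.858000 × 0.765000 = 0.656370
Parallel (C and [0.656370]): 1 − (1 − 0.994000)(1 − 0.656370) = 0.997938
Series (B and [0.997938]): 0.950000 × 0.997938 = 0.948041
Parallel (A and [0.948041]): 1 − (1 − 0.876000)(1 − 0.948041) = 0.9936

0.9936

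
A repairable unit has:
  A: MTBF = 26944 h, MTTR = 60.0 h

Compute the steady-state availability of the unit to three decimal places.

0.998

A(A) = MTBF/(MTBF+MTTR) = 26944/(26944+60.0) = 0.998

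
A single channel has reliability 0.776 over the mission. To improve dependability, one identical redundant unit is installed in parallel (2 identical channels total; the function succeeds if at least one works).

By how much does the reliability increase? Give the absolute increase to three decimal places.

0.174

R_before = 0.776
R_after = 1 − (1 − 0.776)^2 = 0.950
ΔR = 0.950 − 0.776 = 0.174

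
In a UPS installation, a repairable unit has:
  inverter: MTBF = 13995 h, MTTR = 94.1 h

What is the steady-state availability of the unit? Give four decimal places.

0.9933

A(inverter) = MTBF/(MTBF+MTTR) = 13995/(13995+94.1) = 0.9933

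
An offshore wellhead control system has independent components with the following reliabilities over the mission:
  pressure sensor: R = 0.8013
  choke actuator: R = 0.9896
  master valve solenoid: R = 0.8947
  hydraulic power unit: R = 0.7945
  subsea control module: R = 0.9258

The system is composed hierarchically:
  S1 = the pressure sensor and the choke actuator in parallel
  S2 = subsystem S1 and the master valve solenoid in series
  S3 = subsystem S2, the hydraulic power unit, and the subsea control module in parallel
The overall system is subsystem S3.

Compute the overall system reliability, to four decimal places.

Parallel (pressure sensor and choke actuator): 1 − (1 − 0.801300)(1 − 0.989600) = 0.997934
Series ([0.997934] and master valve solenoid): 0.997934 × 0.894700 = 0.892852
Parallel ([0.892852], hydraulic power unit, and subsea control module): 1 − (1 − 0.892852)(1 − 0.794500)(1 − 0.925800) = 0.9984

0.9984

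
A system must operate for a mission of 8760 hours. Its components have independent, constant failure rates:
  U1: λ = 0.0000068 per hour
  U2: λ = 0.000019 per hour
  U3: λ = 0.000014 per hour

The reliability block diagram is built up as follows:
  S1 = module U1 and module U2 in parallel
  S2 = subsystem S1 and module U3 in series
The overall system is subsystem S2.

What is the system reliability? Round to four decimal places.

R(U1) = exp(−0.0000068 × 8760) = 0.942171
R(U2) = exp(−0.000019 × 8760) = 0.846674
R(U3) = exp(−0.000014 × 8760) = 0.884582
Parallel (U1 and U2): 1 − (1 − 0.942171)(1 − 0.846674) = 0.991133
Series ([0.991133] and U3): 0.991133 × 0.884582 = 0.8767

0.8767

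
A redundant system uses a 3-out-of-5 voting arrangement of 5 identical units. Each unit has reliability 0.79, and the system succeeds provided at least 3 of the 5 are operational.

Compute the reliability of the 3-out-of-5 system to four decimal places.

R = Σ_{i=3}^{5} C(5,i) p^i (1−p)^{5−i} with p = 0.79
C(5,3)·0.79^3·0.21^2 = 0.217430
C(5,4)·0.79^4·0.21^1 = 0.408976
C(5,5)·0.79^5·0.21^0 = 0.307706
Sum = 0.9341

0.9341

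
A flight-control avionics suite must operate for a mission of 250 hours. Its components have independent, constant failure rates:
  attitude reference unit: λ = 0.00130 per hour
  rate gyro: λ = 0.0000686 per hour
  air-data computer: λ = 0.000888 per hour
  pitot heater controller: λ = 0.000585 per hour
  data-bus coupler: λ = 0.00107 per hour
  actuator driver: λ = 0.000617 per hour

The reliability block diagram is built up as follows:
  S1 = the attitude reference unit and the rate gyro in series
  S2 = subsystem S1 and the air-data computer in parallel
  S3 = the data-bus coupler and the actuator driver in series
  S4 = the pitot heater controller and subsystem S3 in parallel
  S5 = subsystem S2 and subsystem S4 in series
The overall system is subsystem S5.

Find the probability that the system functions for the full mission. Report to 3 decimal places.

0.898

R(attitude reference unit) = exp(−0.00130 × 250) = 0.72253
R(rate gyro) = exp(−0.0000686 × 250) = 0.98300
R(air-data computer) = exp(−0.000888 × 250) = 0.80092
R(pitot heater controller) = exp(−0.000585 × 250) = 0.86394
R(data-bus coupler) = exp(−0.00107 × 250) = 0.76529
R(actuator driver) = exp(−0.000617 × 250) = 0.85706
Series (attitude reference unit and rate gyro): 0.72253 × 0.98300 = 0.71025
Parallel ([0.71025] and air-data computer): 1 − (1 − 0.71025)(1 − 0.80092) = 0.94232
Series (data-bus coupler and actuator driver): 0.76529 × 0.85706 = 0.65590
Parallel (pitot heater controller and [0.65590]): 1 − (1 − 0.86394)(1 − 0.65590) = 0.95318
Series ([0.94232] and [0.95318]): 0.94232 × 0.95318 = 0.898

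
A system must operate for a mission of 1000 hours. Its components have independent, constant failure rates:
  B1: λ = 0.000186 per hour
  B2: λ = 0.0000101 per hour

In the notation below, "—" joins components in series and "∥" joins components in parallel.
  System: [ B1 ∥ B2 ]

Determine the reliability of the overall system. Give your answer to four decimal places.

0.9983

R(B1) = exp(−0.000186 × 1000) = 0.830274
R(B2) = exp(−0.0000101 × 1000) = 0.989951
Parallel (B1 and B2): 1 − (1 − 0.830274)(1 − 0.989951) = 0.9983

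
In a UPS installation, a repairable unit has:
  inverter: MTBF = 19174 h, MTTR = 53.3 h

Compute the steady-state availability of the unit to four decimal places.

0.9972

A(inverter) = MTBF/(MTBF+MTTR) = 19174/(19174+53.3) = 0.9972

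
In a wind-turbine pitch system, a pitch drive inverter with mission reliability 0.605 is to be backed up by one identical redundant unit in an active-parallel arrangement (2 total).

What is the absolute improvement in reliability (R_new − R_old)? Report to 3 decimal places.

0.239

R_before = 0.605
R_after = 1 − (1 − 0.605)^2 = 0.844
ΔR = 0.844 − 0.605 = 0.239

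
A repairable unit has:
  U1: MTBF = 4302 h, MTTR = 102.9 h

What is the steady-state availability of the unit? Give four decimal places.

A(U1) = MTBF/(MTBF+MTTR) = 4302/(4302+102.9) = 0.9766

0.9766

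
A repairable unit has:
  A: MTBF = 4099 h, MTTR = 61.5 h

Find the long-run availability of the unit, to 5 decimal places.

A(A) = MTBF/(MTBF+MTTR) = 4099/(4099+61.5) = 0.98522

0.98522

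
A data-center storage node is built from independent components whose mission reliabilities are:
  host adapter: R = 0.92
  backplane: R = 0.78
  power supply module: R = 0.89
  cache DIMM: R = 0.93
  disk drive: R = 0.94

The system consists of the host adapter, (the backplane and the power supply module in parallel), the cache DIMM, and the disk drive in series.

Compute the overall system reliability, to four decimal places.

0.7848

Parallel (backplane and power supply module): 1 − (1 − 0.780000)(1 − 0.890000) = 0.975800
Series (host adapter, [0.975800], cache DIMM, and disk drive): 0.920000 × 0.975800 × 0.930000 × 0.940000 = 0.7848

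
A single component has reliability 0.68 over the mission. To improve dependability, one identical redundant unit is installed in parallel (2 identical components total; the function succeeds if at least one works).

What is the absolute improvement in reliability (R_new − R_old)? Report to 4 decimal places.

0.2176

R_before = 0.68
R_after = 1 − (1 − 0.68)^2 = 0.8976
ΔR = 0.8976 − 0.68 = 0.2176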